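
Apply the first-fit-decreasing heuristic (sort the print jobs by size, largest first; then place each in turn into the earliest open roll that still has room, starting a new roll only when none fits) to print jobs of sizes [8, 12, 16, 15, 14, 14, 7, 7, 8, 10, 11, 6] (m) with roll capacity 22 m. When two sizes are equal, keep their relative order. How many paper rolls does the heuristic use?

Sorted descending: 16, 15, 14, 14, 12, 11, 10, 8, 8, 7, 7, 6.
  16 → roll 1 (new)  [load 16/22]
  15 → roll 2 (new)  [load 15/22]
  14 → roll 3 (new)  [load 14/22]
  14 → roll 4 (new)  [load 14/22]
  12 → roll 5 (new)  [load 12/22]
  11 → roll 6 (new)  [load 11/22]
  10 → roll 5  [load 22/22]
  8 → roll 3  [load 22/22]
  8 → roll 4  [load 22/22]
  7 → roll 2  [load 22/22]
  7 → roll 6  [load 18/22]
  6 → roll 1  [load 22/22]
6 paper rolls opened.

6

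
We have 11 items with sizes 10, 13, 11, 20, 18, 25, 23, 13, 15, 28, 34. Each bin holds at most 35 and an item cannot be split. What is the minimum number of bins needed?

Total = 34 + 28 + 25 + 23 + 20 + 18 + 15 + 13 + 13 + 11 + 10 = 210.
Lower bound: ⌈210/35⌉ = 6 bins.
A packing using 7 bins:
  bin 1: 34 = 34
  bin 2: 28 = 28
  bin 3: 25 + 10 = 35
  bin 4: 23 + 11 = 34
  bin 5: 20 + 15 = 35
  bin 6: 18 + 13 = 31
  bin 7: 13 = 13
No arrangement into 6 bins stays within capacity, so 7 is optimal.

7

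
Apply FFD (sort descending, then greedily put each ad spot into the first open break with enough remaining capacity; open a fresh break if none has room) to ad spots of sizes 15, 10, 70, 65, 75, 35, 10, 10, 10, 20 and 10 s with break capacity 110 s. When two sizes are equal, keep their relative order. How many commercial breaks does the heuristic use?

4

Sorted descending: 75, 70, 65, 35, 20, 15, 10, 10, 10, 10, 10.
  75 → break 1 (new)  [load 75/110]
  70 → break 2 (new)  [load 70/110]
  65 → break 3 (new)  [load 65/110]
  35 → break 1  [load 110/110]
  20 → break 2  [load 90/110]
  15 → break 2  [load 105/110]
  10 → break 3  [load 75/110]
  10 → break 3  [load 85/110]
  10 → break 3  [load 95/110]
  10 → break 3  [load 105/110]
  10 → break 4 (new)  [load 10/110]
4 commercial breaks opened.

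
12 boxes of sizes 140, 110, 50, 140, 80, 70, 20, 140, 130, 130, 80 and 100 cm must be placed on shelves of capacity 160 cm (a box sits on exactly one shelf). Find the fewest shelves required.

9

Total = 140 + 140 + 140 + 130 + 130 + 110 + 100 + 80 + 80 + 70 + 50 + 20 = 1190 cm.
Lower bound: ⌈1190/160⌉ = 8 shelves.
A packing using 9 shelves:
  shelf 1: 140 + 20 = 160
  shelf 2: 140 = 140
  shelf 3: 140 = 140
  shelf 4: 130 = 130
  shelf 5: 130 = 130
  shelf 6: 110 + 50 = 160
  shelf 7: 100 = 100
  shelf 8: 80 + 80 = 160
  shelf 9: 70 = 70
No arrangement into 8 shelves stays within capacity, so 9 is optimal.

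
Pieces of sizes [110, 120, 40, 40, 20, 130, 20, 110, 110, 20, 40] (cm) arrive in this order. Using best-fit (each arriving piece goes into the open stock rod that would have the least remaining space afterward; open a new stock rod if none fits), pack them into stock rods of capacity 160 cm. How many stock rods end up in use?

5

  110 → stock rod 1 (new)  [load 110/160]
  120 → stock rod 2 (new)  [load 120/160]
  40 → stock rod 2  [load 160/160]
  40 → stock rod 1  [load 150/160]
  20 → stock rod 3 (new)  [load 20/160]
  130 → stock rod 3  [load 150/160]
  20 → stock rod 4 (new)  [load 20/160]
  110 → stock rod 4  [load 130/160]
  110 → stock rod 5 (new)  [load 110/160]
  20 → stock rod 4  [load 150/160]
  40 → stock rod 5  [load 150/160]
5 stock rods opened.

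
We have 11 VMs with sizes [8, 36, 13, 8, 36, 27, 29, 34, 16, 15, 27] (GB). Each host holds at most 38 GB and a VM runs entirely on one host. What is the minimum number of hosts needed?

8

Total = 36 + 36 + 34 + 29 + 27 + 27 + 16 + 15 + 13 + 8 + 8 = 249 GB.
Lower bound: ⌈249/38⌉ = 7 hosts.
A packing using 8 hosts:
  host 1: 36 = 36
  host 2: 36 = 36
  host 3: 34 = 34
  host 4: 29 + 8 = 37
  host 5: 27 + 8 = 35
  host 6: 27 = 27
  host 7: 16 + 15 = 31
  host 8: 13 = 13
No arrangement into 7 hosts stays within capacity, so 8 is optimal.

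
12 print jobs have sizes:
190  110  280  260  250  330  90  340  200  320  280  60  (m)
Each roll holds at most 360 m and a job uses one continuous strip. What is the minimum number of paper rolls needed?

9

Total = 340 + 330 + 320 + 280 + 280 + 260 + 250 + 200 + 190 + 110 + 90 + 60 = 2710 m.
Lower bound: ⌈2710/360⌉ = 8 paper rolls.
Also, 9 print jobs each exceed 180 m, and no two of those can share a roll, so at least 9 paper rolls are needed.
A packing using 9 paper rolls:
  roll 1: 340 = 340
  roll 2: 330 = 330
  roll 3: 320 = 320
  roll 4: 280 + 60 = 340
  roll 5: 280 = 280
  roll 6: 260 + 90 = 350
  roll 7: 250 + 110 = 360
  roll 8: 200 = 200
  roll 9: 190 = 190
This matches the lower bound, so 9 is optimal.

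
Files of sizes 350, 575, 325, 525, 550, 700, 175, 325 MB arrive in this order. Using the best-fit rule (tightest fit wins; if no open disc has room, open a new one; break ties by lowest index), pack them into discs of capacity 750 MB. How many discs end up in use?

  350 → disc 1 (new)  [load 350/750]
  575 → disc 2 (new)  [load 575/750]
  325 → disc 1  [load 675/750]
  525 → disc 3 (new)  [load 525/750]
  550 → disc 4 (new)  [load 550/750]
  700 → disc 5 (new)  [load 700/750]
  175 → disc 2  [load 750/750]
  325 → disc 6 (new)  [load 325/750]
6 discs opened.

6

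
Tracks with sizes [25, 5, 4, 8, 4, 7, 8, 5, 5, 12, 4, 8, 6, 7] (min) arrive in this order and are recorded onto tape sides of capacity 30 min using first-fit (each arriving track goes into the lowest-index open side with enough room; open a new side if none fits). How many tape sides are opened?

4

  25 → side 1 (new)  [load 25/30]
  5 → side 1  [load 30/30]
  4 → side 2 (new)  [load 4/30]
  8 → side 2  [load 12/30]
  4 → side 2  [load 16/30]
  7 → side 2  [load 23/30]
  8 → side 3 (new)  [load 8/30]
  5 → side 2  [load 28/30]
  5 → side 3  [load 13/30]
  12 → side 3  [load 25/30]
  4 → side 3  [load 29/30]
  8 → side 4 (new)  [load 8/30]
  6 → side 4  [load 14/30]
  7 → side 4  [load 21/30]
4 tape sides opened.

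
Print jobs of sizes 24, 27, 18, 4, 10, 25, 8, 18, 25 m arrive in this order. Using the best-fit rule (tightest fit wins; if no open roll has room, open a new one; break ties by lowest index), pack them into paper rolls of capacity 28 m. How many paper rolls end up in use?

  24 → roll 1 (new)  [load 24/28]
  27 → roll 2 (new)  [load 27/28]
  18 → roll 3 (new)  [load 18/28]
  4 → roll 1  [load 28/28]
  10 → roll 3  [load 28/28]
  25 → roll 4 (new)  [load 25/28]
  8 → roll 5 (new)  [load 8/28]
  18 → roll 5  [load 26/28]
  25 → roll 6 (new)  [load 25/28]
6 paper rolls opened.

6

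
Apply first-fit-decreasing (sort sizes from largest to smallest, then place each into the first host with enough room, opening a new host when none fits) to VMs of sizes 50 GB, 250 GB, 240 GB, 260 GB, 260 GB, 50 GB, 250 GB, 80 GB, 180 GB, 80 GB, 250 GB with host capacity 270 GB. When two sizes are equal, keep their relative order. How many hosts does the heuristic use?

Sorted descending: 260, 260, 250, 250, 250, 240, 180, 80, 80, 50, 50.
  260 → host 1 (new)  [load 260/270]
  260 → host 2 (new)  [load 260/270]
  250 → host 3 (new)  [load 250/270]
  250 → host 4 (new)  [load 250/270]
  250 → host 5 (new)  [load 250/270]
  240 → host 6 (new)  [load 240/270]
  180 → host 7 (new)  [load 180/270]
  80 → host 7  [load 260/270]
  80 → host 8 (new)  [load 80/270]
  50 → host 8  [load 130/270]
  50 → host 8  [load 180/270]
8 hosts opened.

8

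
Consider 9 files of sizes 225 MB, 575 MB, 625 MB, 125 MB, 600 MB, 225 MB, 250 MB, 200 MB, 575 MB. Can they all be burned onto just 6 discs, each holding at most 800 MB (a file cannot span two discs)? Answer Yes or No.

A valid assignment using 5 discs:
  disc 1: 625 + 125 = 750
  disc 2: 600 + 200 = 800
  disc 3: 575 + 225 = 800
  disc 4: 575 + 225 = 800
  disc 5: 250 = 250
That uses only 5 ≤ 6, so 6 discs are enough.

Yes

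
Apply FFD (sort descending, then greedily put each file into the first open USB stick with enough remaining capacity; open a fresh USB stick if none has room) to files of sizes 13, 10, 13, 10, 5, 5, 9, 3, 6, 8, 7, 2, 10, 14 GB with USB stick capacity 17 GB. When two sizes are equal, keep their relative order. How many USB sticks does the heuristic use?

8

Sorted descending: 14, 13, 13, 10, 10, 10, 9, 8, 7, 6, 5, 5, 3, 2.
  14 → USB stick 1 (new)  [load 14/17]
  13 → USB stick 2 (new)  [load 13/17]
  13 → USB stick 3 (new)  [load 13/17]
  10 → USB stick 4 (new)  [load 10/17]
  10 → USB stick 5 (new)  [load 10/17]
  10 → USB stick 6 (new)  [load 10/17]
  9 → USB stick 7 (new)  [load 9/17]
  8 → USB stick 7  [load 17/17]
  7 → USB stick 4  [load 17/17]
  6 → USB stick 5  [load 16/17]
  5 → USB stick 6  [load 15/17]
  5 → USB stick 8 (new)  [load 5/17]
  3 → USB stick 1  [load 17/17]
  2 → USB stick 2  [load 15/17]
8 USB sticks opened.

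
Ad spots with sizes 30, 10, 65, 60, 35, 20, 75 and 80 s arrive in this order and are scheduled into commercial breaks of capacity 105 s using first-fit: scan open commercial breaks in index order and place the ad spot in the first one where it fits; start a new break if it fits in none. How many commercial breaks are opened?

4

  30 → break 1 (new)  [load 30/105]
  10 → break 1  [load 40/105]
  65 → break 1  [load 105/105]
  60 → break 2 (new)  [load 60/105]
  35 → break 2  [load 95/105]
  20 → break 3 (new)  [load 20/105]
  75 → break 3  [load 95/105]
  80 → break 4 (new)  [load 80/105]
4 commercial breaks opened.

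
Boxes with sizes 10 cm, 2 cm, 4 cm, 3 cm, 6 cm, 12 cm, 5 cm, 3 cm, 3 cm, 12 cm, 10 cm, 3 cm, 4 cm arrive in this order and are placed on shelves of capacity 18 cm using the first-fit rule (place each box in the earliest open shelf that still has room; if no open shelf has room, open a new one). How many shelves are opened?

5

  10 → shelf 1 (new)  [load 10/18]
  2 → shelf 1  [load 12/18]
  4 → shelf 1  [load 16/18]
  3 → shelf 2 (new)  [load 3/18]
  6 → shelf 2  [load 9/18]
  12 → shelf 3 (new)  [load 12/18]
  5 → shelf 2  [load 14/18]
  3 → shelf 2  [load 17/18]
  3 → shelf 3  [load 15/18]
  12 → shelf 4 (new)  [load 12/18]
  10 → shelf 5 (new)  [load 10/18]
  3 → shelf 3  [load 18/18]
  4 → shelf 4  [load 16/18]
5 shelves opened.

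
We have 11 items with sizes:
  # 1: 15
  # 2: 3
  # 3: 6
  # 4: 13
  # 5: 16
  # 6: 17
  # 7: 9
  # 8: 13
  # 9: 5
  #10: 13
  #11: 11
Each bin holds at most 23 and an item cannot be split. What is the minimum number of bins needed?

7

Total = 17 + 16 + 15 + 13 + 13 + 13 + 11 + 9 + 6 + 5 + 3 = 121.
Lower bound: ⌈121/23⌉ = 6 bins.
A packing using 7 bins:
  bin 1: 17 + 6 = 23
  bin 2: 16 + 5 = 21
  bin 3: 15 + 3 = 18
  bin 4: 13 + 9 = 22
  bin 5: 13 = 13
  bin 6: 13 = 13
  bin 7: 11 = 11
No arrangement into 6 bins stays within capacity, so 7 is optimal.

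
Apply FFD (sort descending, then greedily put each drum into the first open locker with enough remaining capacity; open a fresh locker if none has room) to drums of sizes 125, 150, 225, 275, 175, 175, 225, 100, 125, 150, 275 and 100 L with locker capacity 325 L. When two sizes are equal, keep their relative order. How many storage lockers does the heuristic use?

Sorted descending: 275, 275, 225, 225, 175, 175, 150, 150, 125, 125, 100, 100.
  275 → locker 1 (new)  [load 275/325]
  275 → locker 2 (new)  [load 275/325]
  225 → locker 3 (new)  [load 225/325]
  225 → locker 4 (new)  [load 225/325]
  175 → locker 5 (new)  [load 175/325]
  175 → locker 6 (new)  [load 175/325]
  150 → locker 5  [load 325/325]
  150 → locker 6  [load 325/325]
  125 → locker 7 (new)  [load 125/325]
  125 → locker 7  [load 250/325]
  100 → locker 3  [load 325/325]
  100 → locker 4  [load 325/325]
7 storage lockers opened.

7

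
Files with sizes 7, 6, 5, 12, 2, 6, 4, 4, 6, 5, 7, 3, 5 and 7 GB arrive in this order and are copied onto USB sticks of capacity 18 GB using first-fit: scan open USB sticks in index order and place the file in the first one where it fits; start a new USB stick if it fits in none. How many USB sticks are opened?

5

  7 → USB stick 1 (new)  [load 7/18]
  6 → USB stick 1  [load 13/18]
  5 → USB stick 1  [load 18/18]
  12 → USB stick 2 (new)  [load 12/18]
  2 → USB stick 2  [load 14/18]
  6 → USB stick 3 (new)  [load 6/18]
  4 → USB stick 2  [load 18/18]
  4 → USB stick 3  [load 10/18]
  6 → USB stick 3  [load 16/18]
  5 → USB stick 4 (new)  [load 5/18]
  7 → USB stick 4  [load 12/18]
  3 → USB stick 4  [load 15/18]
  5 → USB stick 5 (new)  [load 5/18]
  7 → USB stick 5  [load 12/18]
5 USB sticks opened.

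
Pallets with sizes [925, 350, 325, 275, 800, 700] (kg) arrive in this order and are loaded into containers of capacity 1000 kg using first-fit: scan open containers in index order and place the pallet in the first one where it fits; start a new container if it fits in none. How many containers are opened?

4

  925 → container 1 (new)  [load 925/1000]
  350 → container 2 (new)  [load 350/1000]
  325 → container 2  [load 675/1000]
  275 → container 2  [load 950/1000]
  800 → container 3 (new)  [load 800/1000]
  700 → container 4 (new)  [load 700/1000]
4 containers opened.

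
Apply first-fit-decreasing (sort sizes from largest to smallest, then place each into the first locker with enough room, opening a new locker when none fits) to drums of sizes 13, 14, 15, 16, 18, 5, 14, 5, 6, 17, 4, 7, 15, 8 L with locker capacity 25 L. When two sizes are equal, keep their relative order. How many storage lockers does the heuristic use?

Sorted descending: 18, 17, 16, 15, 15, 14, 14, 13, 8, 7, 6, 5, 5, 4.
  18 → locker 1 (new)  [load 18/25]
  17 → locker 2 (new)  [load 17/25]
  16 → locker 3 (new)  [load 16/25]
  15 → locker 4 (new)  [load 15/25]
  15 → locker 5 (new)  [load 15/25]
  14 → locker 6 (new)  [load 14/25]
  14 → locker 7 (new)  [load 14/25]
  13 → locker 8 (new)  [load 13/25]
  8 → locker 2  [load 25/25]
  7 → locker 1  [load 25/25]
  6 → locker 3  [load 22/25]
  5 → locker 4  [load 20/25]
  5 → locker 4  [load 25/25]
  4 → locker 5  [load 19/25]
8 storage lockers opened.

8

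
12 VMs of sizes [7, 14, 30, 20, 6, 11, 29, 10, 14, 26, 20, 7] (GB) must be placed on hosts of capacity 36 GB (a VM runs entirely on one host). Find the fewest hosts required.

6

Total = 30 + 29 + 26 + 20 + 20 + 14 + 14 + 11 + 10 + 7 + 7 + 6 = 194 GB.
Lower bound: ⌈194/36⌉ = 6 hosts.
A packing using 6 hosts:
  host 1: 30 + 6 = 36
  host 2: 29 + 7 = 36
  host 3: 26 + 10 = 36
  host 4: 20 + 14 = 34
  host 5: 20 + 14 = 34
  host 6: 11 + 7 = 18
This matches the lower bound, so 6 is optimal.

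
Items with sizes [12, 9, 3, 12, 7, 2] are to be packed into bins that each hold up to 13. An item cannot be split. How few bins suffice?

Total = 12 + 12 + 9 + 7 + 3 + 2 = 45.
Lower bound: ⌈45/13⌉ = 4 bins.
A packing using 4 bins:
  bin 1: 12 = 12
  bin 2: 12 = 12
  bin 3: 9 + 3 = 12
  bin 4: 7 + 2 = 9
This matches the lower bound, so 4 is optimal.

4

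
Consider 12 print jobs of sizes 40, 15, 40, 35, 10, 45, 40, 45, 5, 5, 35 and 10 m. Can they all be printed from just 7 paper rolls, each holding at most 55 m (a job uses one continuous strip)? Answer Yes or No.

A valid assignment using 7 paper rolls:
  roll 1: 45 + 10 = 55
  roll 2: 45 + 10 = 55
  roll 3: 40 + 15 = 55
  roll 4: 40 + 5 + 5 = 50
  roll 5: 40 = 40
  roll 6: 35 = 35
  roll 7: 35 = 35
Every load is within 55 m, so 7 paper rolls suffice.

Yes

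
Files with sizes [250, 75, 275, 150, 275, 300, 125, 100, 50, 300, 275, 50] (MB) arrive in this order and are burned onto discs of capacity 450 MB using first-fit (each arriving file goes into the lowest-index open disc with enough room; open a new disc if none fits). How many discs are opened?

6

  250 → disc 1 (new)  [load 250/450]
  75 → disc 1  [load 325/450]
  275 → disc 2 (new)  [load 275/450]
  150 → disc 2  [load 425/450]
  275 → disc 3 (new)  [load 275/450]
  300 → disc 4 (new)  [load 300/450]
  125 → disc 1  [load 450/450]
  100 → disc 3  [load 375/450]
  50 → disc 3  [load 425/450]
  300 → disc 5 (new)  [load 300/450]
  275 → disc 6 (new)  [load 275/450]
  50 → disc 4  [load 350/450]
6 discs opened.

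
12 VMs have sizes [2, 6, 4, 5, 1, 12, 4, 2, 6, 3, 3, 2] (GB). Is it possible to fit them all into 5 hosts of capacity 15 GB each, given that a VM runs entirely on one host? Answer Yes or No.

A valid assignment using 4 hosts:
  host 1: 12 + 3 = 15
  host 2: 6 + 6 + 3 = 15
  host 3: 5 + 4 + 4 + 2 = 15
  host 4: 2 + 2 + 1 = 5
That uses only 4 ≤ 5, so 5 hosts are enough.

Yes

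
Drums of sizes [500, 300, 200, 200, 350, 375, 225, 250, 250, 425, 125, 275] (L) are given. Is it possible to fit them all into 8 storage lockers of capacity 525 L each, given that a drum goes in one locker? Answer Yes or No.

A valid assignment using 8 storage lockers:
  locker 1: 500 = 500
  locker 2: 425 = 425
  locker 3: 375 + 125 = 500
  locker 4: 350 = 350
  locker 5: 300 + 225 = 525
  locker 6: 275 + 250 = 525
  locker 7: 250 + 200 = 450
  locker 8: 200 = 200
Every load is within 525 L, so 8 storage lockers suffice.

Yes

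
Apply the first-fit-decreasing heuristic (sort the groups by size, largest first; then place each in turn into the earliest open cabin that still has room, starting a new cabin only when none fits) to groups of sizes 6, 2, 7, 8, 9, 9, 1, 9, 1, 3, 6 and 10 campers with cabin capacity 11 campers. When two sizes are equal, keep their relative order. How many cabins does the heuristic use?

Sorted descending: 10, 9, 9, 9, 8, 7, 6, 6, 3, 2, 1, 1.
  10 → cabin 1 (new)  [load 10/11]
  9 → cabin 2 (new)  [load 9/11]
  9 → cabin 3 (new)  [load 9/11]
  9 → cabin 4 (new)  [load 9/11]
  8 → cabin 5 (new)  [load 8/11]
  7 → cabin 6 (new)  [load 7/11]
  6 → cabin 7 (new)  [load 6/11]
  6 → cabin 8 (new)  [load 6/11]
  3 → cabin 5  [load 11/11]
  2 → cabin 2  [load 11/11]
  1 → cabin 1  [load 11/11]
  1 → cabin 3  [load 10/11]
8 cabins opened.

8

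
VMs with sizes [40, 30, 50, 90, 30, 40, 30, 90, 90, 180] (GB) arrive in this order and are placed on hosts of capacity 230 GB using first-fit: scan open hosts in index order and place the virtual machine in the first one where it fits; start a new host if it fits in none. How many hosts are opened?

4

  40 → host 1 (new)  [load 40/230]
  30 → host 1  [load 70/230]
  50 → host 1  [load 120/230]
  90 → host 1  [load 210/230]
  30 → host 2 (new)  [load 30/230]
  40 → host 2  [load 70/230]
  30 → host 2  [load 100/230]
  90 → host 2  [load 190/230]
  90 → host 3 (new)  [load 90/230]
  180 → host 4 (new)  [load 180/230]
4 hosts opened.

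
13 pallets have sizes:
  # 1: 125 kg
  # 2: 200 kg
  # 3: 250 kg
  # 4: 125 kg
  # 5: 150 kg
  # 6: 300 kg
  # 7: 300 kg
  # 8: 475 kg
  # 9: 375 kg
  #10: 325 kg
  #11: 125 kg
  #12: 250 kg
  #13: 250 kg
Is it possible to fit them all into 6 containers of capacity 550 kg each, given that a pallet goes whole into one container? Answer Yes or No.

No

Total = 3250 kg; ⌈3250/550⌉ = 6.
The bound of 6 does not rule out 6, but exhaustive search shows no assignment into 6 containers of capacity 550 kg exists — the minimum is 7.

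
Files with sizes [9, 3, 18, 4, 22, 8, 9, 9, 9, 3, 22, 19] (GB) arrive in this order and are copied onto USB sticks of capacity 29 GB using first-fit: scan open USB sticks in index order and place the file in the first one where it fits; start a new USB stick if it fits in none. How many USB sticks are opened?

  9 → USB stick 1 (new)  [load 9/29]
  3 → USB stick 1  [load 12/29]
  18 → USB stick 2 (new)  [load 18/29]
  4 → USB stick 1  [load 16/29]
  22 → USB stick 3 (new)  [load 22/29]
  8 → USB stick 1  [load 24/29]
  9 → USB stick 2  [load 27/29]
  9 → USB stick 4 (new)  [load 9/29]
  9 → USB stick 4  [load 18/29]
  3 → USB stick 1  [load 27/29]
  22 → USB stick 5 (new)  [load 22/29]
  19 → USB stick 6 (new)  [load 19/29]
6 USB sticks opened.

6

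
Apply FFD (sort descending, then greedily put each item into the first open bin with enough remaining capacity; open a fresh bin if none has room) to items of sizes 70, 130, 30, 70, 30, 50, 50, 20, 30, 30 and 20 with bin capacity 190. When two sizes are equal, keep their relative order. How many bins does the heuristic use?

3

Sorted descending: 130, 70, 70, 50, 50, 30, 30, 30, 30, 20, 20.
  130 → bin 1 (new)  [load 130/190]
  70 → bin 2 (new)  [load 70/190]
  70 → bin 2  [load 140/190]
  50 → bin 1  [load 180/190]
  50 → bin 2  [load 190/190]
  30 → bin 3 (new)  [load 30/190]
  30 → bin 3  [load 60/190]
  30 → bin 3  [load 90/190]
  30 → bin 3  [load 120/190]
  20 → bin 3  [load 140/190]
  20 → bin 3  [load 160/190]
3 bins opened.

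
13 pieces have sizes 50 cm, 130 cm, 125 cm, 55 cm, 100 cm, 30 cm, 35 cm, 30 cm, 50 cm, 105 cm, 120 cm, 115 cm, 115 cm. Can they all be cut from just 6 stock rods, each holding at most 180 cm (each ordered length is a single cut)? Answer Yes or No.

No

Total = 1060 cm; ⌈1060/180⌉ = 6.
7 pieces each exceed half the capacity and cannot share a stock rod, forcing at least 7 stock rods.
At least 7 stock rods are required, but only 6 are allowed.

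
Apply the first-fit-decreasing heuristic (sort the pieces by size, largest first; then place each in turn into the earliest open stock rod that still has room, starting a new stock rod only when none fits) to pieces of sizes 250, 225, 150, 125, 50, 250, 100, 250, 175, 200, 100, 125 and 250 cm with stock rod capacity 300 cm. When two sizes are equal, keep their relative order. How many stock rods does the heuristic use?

9

Sorted descending: 250, 250, 250, 250, 225, 200, 175, 150, 125, 125, 100, 100, 50.
  250 → stock rod 1 (new)  [load 250/300]
  250 → stock rod 2 (new)  [load 250/300]
  250 → stock rod 3 (new)  [load 250/300]
  250 → stock rod 4 (new)  [load 250/300]
  225 → stock rod 5 (new)  [load 225/300]
  200 → stock rod 6 (new)  [load 200/300]
  175 → stock rod 7 (new)  [load 175/300]
  150 → stock rod 8 (new)  [load 150/300]
  125 → stock rod 7  [load 300/300]
  125 → stock rod 8  [load 275/300]
  100 → stock rod 6  [load 300/300]
  100 → stock rod 9 (new)  [load 100/300]
  50 → stock rod 1  [load 300/300]
9 stock rods opened.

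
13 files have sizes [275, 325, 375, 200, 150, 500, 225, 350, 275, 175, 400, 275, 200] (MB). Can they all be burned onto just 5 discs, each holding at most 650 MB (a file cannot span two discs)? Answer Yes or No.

Total = 3725 MB; ⌈3725/650⌉ = 6.
At least 6 discs are required, but only 5 are allowed.

No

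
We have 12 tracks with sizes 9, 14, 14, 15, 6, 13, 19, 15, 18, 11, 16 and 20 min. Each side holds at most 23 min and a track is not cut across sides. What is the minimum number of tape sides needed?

10

Total = 20 + 19 + 18 + 16 + 15 + 15 + 14 + 14 + 13 + 11 + 9 + 6 = 170 min.
Lower bound: ⌈170/23⌉ = 8 tape sides.
Also, 9 tracks each exceed 23/2 min, and no two of those can share a side, so at least 9 tape sides are needed.
A packing using 10 tape sides:
  side 1: 20 = 20
  side 2: 19 = 19
  side 3: 18 = 18
  side 4: 16 + 6 = 22
  side 5: 15 = 15
  side 6: 15 = 15
  side 7: 14 + 9 = 23
  side 8: 14 = 14
  side 9: 13 = 13
  side 10: 11 = 11
No arrangement into 9 tape sides stays within capacity, so 10 is optimal.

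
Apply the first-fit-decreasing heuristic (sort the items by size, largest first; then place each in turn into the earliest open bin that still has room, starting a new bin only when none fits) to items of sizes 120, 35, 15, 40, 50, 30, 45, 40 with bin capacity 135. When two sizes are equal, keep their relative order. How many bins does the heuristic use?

3

Sorted descending: 120, 50, 45, 40, 40, 35, 30, 15.
  120 → bin 1 (new)  [load 120/135]
  50 → bin 2 (new)  [load 50/135]
  45 → bin 2  [load 95/135]
  40 → bin 2  [load 135/135]
  40 → bin 3 (new)  [load 40/135]
  35 → bin 3  [load 75/135]
  30 → bin 3  [load 105/135]
  15 → bin 1  [load 135/135]
3 bins opened.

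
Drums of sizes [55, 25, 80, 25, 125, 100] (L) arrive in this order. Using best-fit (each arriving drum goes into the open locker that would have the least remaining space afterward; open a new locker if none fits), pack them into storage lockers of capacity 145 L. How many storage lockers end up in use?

4

  55 → locker 1 (new)  [load 55/145]
  25 → locker 1  [load 80/145]
  80 → locker 2 (new)  [load 80/145]
  25 → locker 1  [load 105/145]
  125 → locker 3 (new)  [load 125/145]
  100 → locker 4 (new)  [load 100/145]
4 storage lockers opened.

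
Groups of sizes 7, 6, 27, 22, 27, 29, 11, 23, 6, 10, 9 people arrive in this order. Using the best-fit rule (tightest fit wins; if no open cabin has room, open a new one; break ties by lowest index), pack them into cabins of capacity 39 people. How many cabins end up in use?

  7 → cabin 1 (new)  [load 7/39]
  6 → cabin 1  [load 13/39]
  27 → cabin 2 (new)  [load 27/39]
  22 → cabin 1  [load 35/39]
  27 → cabin 3 (new)  [load 27/39]
  29 → cabin 4 (new)  [load 29/39]
  11 → cabin 2  [load 38/39]
  23 → cabin 5 (new)  [load 23/39]
  6 → cabin 4  [load 35/39]
  10 → cabin 3  [load 37/39]
  9 → cabin 5  [load 32/39]
5 cabins opened.

5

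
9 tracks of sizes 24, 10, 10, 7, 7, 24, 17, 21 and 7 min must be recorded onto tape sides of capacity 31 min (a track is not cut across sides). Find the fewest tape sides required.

5

Total = 24 + 24 + 21 + 17 + 10 + 10 + 7 + 7 + 7 = 127 min.
Lower bound: ⌈127/31⌉ = 5 tape sides.
A packing using 5 tape sides:
  side 1: 24 + 7 = 31
  side 2: 24 + 7 = 31
  side 3: 21 + 10 = 31
  side 4: 17 + 10 = 27
  side 5: 7 = 7
This matches the lower bound, so 5 is optimal.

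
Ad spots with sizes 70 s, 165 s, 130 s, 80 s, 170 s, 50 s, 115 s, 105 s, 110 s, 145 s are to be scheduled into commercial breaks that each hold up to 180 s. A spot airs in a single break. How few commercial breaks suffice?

8

Total = 170 + 165 + 145 + 130 + 115 + 110 + 105 + 80 + 70 + 50 = 1140 s.
Lower bound: ⌈1140/180⌉ = 7 commercial breaks.
A packing using 8 commercial breaks:
  break 1: 170 = 170
  break 2: 165 = 165
  break 3: 145 = 145
  break 4: 130 + 50 = 180
  break 5: 115 = 115
  break 6: 110 + 70 = 180
  break 7: 105 = 105
  break 8: 80 = 80
No arrangement into 7 commercial breaks stays within capacity, so 8 is optimal.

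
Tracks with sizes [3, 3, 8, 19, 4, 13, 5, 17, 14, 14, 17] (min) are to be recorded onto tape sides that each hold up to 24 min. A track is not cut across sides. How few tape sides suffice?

Total = 19 + 17 + 17 + 14 + 14 + 13 + 8 + 5 + 4 + 3 + 3 = 117 min.
Lower bound: ⌈117/24⌉ = 5 tape sides.
Also, 6 tracks each exceed 12 min, and no two of those can share a side, so at least 6 tape sides are needed.
A packing using 6 tape sides:
  side 1: 19 + 5 = 24
  side 2: 17 + 4 + 3 = 24
  side 3: 17 + 3 = 20
  side 4: 14 + 8 = 22
  side 5: 14 = 14
  side 6: 13 = 13
This matches the lower bound, so 6 is optimal.

6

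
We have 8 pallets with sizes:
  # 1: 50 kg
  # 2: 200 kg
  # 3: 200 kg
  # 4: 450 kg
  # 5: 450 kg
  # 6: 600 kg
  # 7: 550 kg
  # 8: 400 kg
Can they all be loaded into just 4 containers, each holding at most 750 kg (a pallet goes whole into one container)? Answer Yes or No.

No

Total = 2900 kg; ⌈2900/750⌉ = 4.
5 pallets each exceed half the capacity and cannot share a container, forcing at least 5 containers.
At least 5 containers are required, but only 4 are allowed.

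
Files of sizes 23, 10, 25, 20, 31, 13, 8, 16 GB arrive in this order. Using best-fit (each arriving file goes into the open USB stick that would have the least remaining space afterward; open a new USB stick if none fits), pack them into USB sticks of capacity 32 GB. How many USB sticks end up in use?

  23 → USB stick 1 (new)  [load 23/32]
  10 → USB stick 2 (new)  [load 10/32]
  25 → USB stick 3 (new)  [load 25/32]
  20 → USB stick 2  [load 30/32]
  31 → USB stick 4 (new)  [load 31/32]
  13 → USB stick 5 (new)  [load 13/32]
  8 → USB stick 1  [load 31/32]
  16 → USB stick 5  [load 29/32]
5 USB sticks opened.

5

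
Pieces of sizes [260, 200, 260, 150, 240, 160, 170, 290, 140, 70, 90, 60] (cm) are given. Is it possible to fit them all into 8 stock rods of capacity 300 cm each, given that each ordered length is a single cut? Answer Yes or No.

Yes

A valid assignment using 8 stock rods:
  stock rod 1: 290 = 290
  stock rod 2: 260 = 260
  stock rod 3: 260 = 260
  stock rod 4: 240 + 60 = 300
  stock rod 5: 200 + 90 = 290
  stock rod 6: 170 + 70 = 240
  stock rod 7: 160 + 140 = 300
  stock rod 8: 150 = 150
Every load is within 300 cm, so 8 stock rods suffice.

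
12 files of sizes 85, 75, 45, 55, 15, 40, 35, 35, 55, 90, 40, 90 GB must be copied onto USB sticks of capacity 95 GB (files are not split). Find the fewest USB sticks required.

8

Total = 90 + 90 + 85 + 75 + 55 + 55 + 45 + 40 + 40 + 35 + 35 + 15 = 660 GB.
Lower bound: ⌈660/95⌉ = 7 USB sticks.
A packing using 8 USB sticks:
  USB stick 1: 90 = 90
  USB stick 2: 90 = 90
  USB stick 3: 85 = 85
  USB stick 4: 75 + 15 = 90
  USB stick 5: 55 + 40 = 95
  USB stick 6: 55 + 40 = 95
  USB stick 7: 45 + 35 = 80
  USB stick 8: 35 = 35
No arrangement into 7 USB sticks stays within capacity, so 8 is optimal.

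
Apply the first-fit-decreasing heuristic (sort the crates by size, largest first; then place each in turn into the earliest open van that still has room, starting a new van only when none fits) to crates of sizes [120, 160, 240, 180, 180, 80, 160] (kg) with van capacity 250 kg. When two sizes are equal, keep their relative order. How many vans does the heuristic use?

Sorted descending: 240, 180, 180, 160, 160, 120, 80.
  240 → van 1 (new)  [load 240/250]
  180 → van 2 (new)  [load 180/250]
  180 → van 3 (new)  [load 180/250]
  160 → van 4 (new)  [load 160/250]
  160 → van 5 (new)  [load 160/250]
  120 → van 6 (new)  [load 120/250]
  80 → van 4  [load 240/250]
6 vans opened.

6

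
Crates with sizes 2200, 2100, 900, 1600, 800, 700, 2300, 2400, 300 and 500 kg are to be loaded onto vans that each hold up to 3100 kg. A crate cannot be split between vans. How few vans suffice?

Total = 2400 + 2300 + 2200 + 2100 + 1600 + 900 + 800 + 700 + 500 + 300 = 13800 kg.
Lower bound: ⌈13800/3100⌉ = 5 vans.
A packing using 5 vans:
  van 1: 2400 + 700 = 3100
  van 2: 2300 + 800 = 3100
  van 3: 2200 + 900 = 3100
  van 4: 2100 + 500 + 300 = 2900
  van 5: 1600 = 1600
This matches the lower bound, so 5 is optimal.

5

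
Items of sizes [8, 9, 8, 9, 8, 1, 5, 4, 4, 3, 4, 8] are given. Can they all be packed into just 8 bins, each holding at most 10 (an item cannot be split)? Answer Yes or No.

Total = 71; ⌈71/10⌉ = 8.
The bound of 8 does not rule out 8, but exhaustive search shows no assignment into 8 bins of capacity 10 exists — the minimum is 9.

No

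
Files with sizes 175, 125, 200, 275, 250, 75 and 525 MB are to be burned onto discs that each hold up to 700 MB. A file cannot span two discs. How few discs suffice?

Total = 525 + 275 + 250 + 200 + 175 + 125 + 75 = 1625 MB.
Lower bound: ⌈1625/700⌉ = 3 discs.
A packing using 3 discs:
  disc 1: 525 + 175 = 700
  disc 2: 275 + 250 + 125 = 650
  disc 3: 200 + 75 = 275
This matches the lower bound, so 3 is optimal.

3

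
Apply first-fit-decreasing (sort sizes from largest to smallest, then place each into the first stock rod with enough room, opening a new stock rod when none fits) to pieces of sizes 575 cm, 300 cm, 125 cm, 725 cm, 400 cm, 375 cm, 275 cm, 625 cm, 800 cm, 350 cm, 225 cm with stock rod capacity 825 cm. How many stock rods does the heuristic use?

Sorted descending: 800, 725, 625, 575, 400, 375, 350, 300, 275, 225, 125.
  800 → stock rod 1 (new)  [load 800/825]
  725 → stock rod 2 (new)  [load 725/825]
  625 → stock rod 3 (new)  [load 625/825]
  575 → stock rod 4 (new)  [load 575/825]
  400 → stock rod 5 (new)  [load 400/825]
  375 → stock rod 5  [load 775/825]
  350 → stock rod 6 (new)  [load 350/825]
  300 → stock rod 6  [load 650/825]
  275 → stock rod 7 (new)  [load 275/825]
  225 → stock rod 4  [load 800/825]
  125 → stock rod 3  [load 750/825]
7 stock rods opened.

7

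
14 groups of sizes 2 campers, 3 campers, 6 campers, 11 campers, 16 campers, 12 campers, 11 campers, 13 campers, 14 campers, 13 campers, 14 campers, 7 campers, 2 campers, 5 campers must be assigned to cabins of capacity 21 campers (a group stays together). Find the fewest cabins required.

8

Total = 16 + 14 + 14 + 13 + 13 + 12 + 11 + 11 + 7 + 6 + 5 + 3 + 2 + 2 = 129 campers.
Lower bound: ⌈129/21⌉ = 7 cabins.
Also, 8 groups each exceed 21/2 campers, and no two of those can share a cabin, so at least 8 cabins are needed.
A packing using 8 cabins:
  cabin 1: 16 + 5 = 21
  cabin 2: 14 + 7 = 21
  cabin 3: 14 + 6 = 20
  cabin 4: 13 + 3 + 2 + 2 = 20
  cabin 5: 13 = 13
  cabin 6: 12 = 12
  cabin 7: 11 = 11
  cabin 8: 11 = 11
This matches the lower bound, so 8 is optimal.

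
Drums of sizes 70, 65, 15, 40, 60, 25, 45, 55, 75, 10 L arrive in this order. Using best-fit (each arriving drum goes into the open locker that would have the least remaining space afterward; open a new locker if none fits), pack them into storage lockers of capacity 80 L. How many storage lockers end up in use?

7

  70 → locker 1 (new)  [load 70/80]
  65 → locker 2 (new)  [load 65/80]
  15 → locker 2  [load 80/80]
  40 → locker 3 (new)  [load 40/80]
  60 → locker 4 (new)  [load 60/80]
  25 → locker 3  [load 65/80]
  45 → locker 5 (new)  [load 45/80]
  55 → locker 6 (new)  [load 55/80]
  75 → locker 7 (new)  [load 75/80]
  10 → locker 1  [load 80/80]
7 storage lockers opened.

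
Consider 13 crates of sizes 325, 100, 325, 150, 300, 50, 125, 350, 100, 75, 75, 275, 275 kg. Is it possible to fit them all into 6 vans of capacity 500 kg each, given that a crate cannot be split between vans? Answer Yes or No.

A valid assignment using 6 vans:
  van 1: 350 + 150 = 500
  van 2: 325 + 125 + 50 = 500
  van 3: 325 + 100 + 75 = 500
  van 4: 300 + 100 + 75 = 475
  van 5: 275 = 275
  van 6: 275 = 275
Every load is within 500 kg, so 6 vans suffice.

Yes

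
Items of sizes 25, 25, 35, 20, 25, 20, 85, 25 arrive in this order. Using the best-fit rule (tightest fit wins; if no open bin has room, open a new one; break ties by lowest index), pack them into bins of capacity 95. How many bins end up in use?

  25 → bin 1 (new)  [load 25/95]
  25 → bin 1  [load 50/95]
  35 → bin 1  [load 85/95]
  20 → bin 2 (new)  [load 20/95]
  25 → bin 2  [load 45/95]
  20 → bin 2  [load 65/95]
  85 → bin 3 (new)  [load 85/95]
  25 → bin 2  [load 90/95]
3 bins opened.

3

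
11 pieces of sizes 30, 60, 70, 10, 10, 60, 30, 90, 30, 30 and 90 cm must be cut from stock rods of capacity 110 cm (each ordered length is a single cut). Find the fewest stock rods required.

6

Total = 90 + 90 + 70 + 60 + 60 + 30 + 30 + 30 + 30 + 10 + 10 = 510 cm.
Lower bound: ⌈510/110⌉ = 5 stock rods.
A packing using 6 stock rods:
  stock rod 1: 90 + 10 + 10 = 110
  stock rod 2: 90 = 90
  stock rod 3: 70 + 30 = 100
  stock rod 4: 60 + 30 = 90
  stock rod 5: 60 + 30 = 90
  stock rod 6: 30 = 30
No arrangement into 5 stock rods stays within capacity, so 6 is optimal.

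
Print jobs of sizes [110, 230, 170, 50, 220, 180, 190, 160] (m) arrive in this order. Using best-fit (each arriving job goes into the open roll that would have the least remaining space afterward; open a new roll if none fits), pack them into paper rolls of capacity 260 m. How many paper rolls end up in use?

7

  110 → roll 1 (new)  [load 110/260]
  230 → roll 2 (new)  [load 230/260]
  170 → roll 3 (new)  [load 170/260]
  50 → roll 3  [load 220/260]
  220 → roll 4 (new)  [load 220/260]
  180 → roll 5 (new)  [load 180/260]
  190 → roll 6 (new)  [load 190/260]
  160 → roll 7 (new)  [load 160/260]
7 paper rolls opened.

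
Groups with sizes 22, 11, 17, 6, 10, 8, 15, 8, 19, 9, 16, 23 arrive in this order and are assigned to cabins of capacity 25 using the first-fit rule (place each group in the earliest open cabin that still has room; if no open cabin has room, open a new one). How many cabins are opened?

  22 → cabin 1 (new)  [load 22/25]
  11 → cabin 2 (new)  [load 11/25]
  17 → cabin 3 (new)  [load 17/25]
  6 → cabin 2  [load 17/25]
  10 → cabin 4 (new)  [load 10/25]
  8 → cabin 2  [load 25/25]
  15 → cabin 4  [load 25/25]
  8 → cabin 3  [load 25/25]
  19 → cabin 5 (new)  [load 19/25]
  9 → cabin 6 (new)  [load 9/25]
  16 → cabin 6  [load 25/25]
  23 → cabin 7 (new)  [load 23/25]
7 cabins opened.

7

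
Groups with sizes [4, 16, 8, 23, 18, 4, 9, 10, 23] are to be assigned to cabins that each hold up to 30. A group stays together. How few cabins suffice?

5

Total = 23 + 23 + 18 + 16 + 10 + 9 + 8 + 4 + 4 = 115.
Lower bound: ⌈115/30⌉ = 4 cabins.
A packing using 5 cabins:
  cabin 1: 23 + 4 = 27
  cabin 2: 23 + 4 = 27
  cabin 3: 18 + 10 = 28
  cabin 4: 16 + 9 = 25
  cabin 5: 8 = 8
No arrangement into 4 cabins stays within capacity, so 5 is optimal.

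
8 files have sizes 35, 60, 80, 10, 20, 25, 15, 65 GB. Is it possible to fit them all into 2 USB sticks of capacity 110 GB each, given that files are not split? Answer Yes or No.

Total = 310 GB; ⌈310/110⌉ = 3.
At least 3 USB sticks are required, but only 2 are allowed.

No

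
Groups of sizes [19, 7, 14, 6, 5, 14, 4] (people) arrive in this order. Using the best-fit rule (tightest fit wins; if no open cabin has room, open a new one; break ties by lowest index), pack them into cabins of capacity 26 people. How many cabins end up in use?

  19 → cabin 1 (new)  [load 19/26]
  7 → cabin 1  [load 26/26]
  14 → cabin 2 (new)  [load 14/26]
  6 → cabin 2  [load 20/26]
  5 → cabin 2  [load 25/26]
  14 → cabin 3 (new)  [load 14/26]
  4 → cabin 3  [load 18/26]
3 cabins opened.

3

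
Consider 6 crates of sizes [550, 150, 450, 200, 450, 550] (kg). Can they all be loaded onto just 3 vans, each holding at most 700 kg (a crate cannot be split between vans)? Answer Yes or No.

No

Total = 2350 kg; ⌈2350/700⌉ = 4.
At least 4 vans are required, but only 3 are allowed.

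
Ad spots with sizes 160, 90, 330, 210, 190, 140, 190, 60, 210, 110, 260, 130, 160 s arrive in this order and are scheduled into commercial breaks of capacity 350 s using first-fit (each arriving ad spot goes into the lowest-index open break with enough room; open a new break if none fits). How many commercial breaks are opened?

8

  160 → break 1 (new)  [load 160/350]
  90 → break 1  [load 250/350]
  330 → break 2 (new)  [load 330/350]
  210 → break 3 (new)  [load 210/350]
  190 → break 4 (new)  [load 190/350]
  140 → break 3  [load 350/350]
  190 → break 5 (new)  [load 190/350]
  60 → break 1  [load 310/350]
  210 → break 6 (new)  [load 210/350]
  110 → break 4  [load 300/350]
  260 → break 7 (new)  [load 260/350]
  130 → break 5  [load 320/350]
  160 → break 8 (new)  [load 160/350]
8 commercial breaks opened.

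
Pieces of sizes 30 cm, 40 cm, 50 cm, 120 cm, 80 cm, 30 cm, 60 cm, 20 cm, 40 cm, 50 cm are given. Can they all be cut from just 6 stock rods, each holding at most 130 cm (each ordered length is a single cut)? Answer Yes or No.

Yes

A valid assignment using 5 stock rods:
  stock rod 1: 120 = 120
  stock rod 2: 80 + 50 = 130
  stock rod 3: 60 + 50 + 20 = 130
  stock rod 4: 40 + 40 + 30 = 110
  stock rod 5: 30 = 30
That uses only 5 ≤ 6, so 6 stock rods are enough.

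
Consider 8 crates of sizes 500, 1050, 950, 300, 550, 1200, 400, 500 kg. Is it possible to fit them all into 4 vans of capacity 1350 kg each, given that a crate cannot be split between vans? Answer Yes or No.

No

Total = 5450 kg; ⌈5450/1350⌉ = 5.
At least 5 vans are required, but only 4 are allowed.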